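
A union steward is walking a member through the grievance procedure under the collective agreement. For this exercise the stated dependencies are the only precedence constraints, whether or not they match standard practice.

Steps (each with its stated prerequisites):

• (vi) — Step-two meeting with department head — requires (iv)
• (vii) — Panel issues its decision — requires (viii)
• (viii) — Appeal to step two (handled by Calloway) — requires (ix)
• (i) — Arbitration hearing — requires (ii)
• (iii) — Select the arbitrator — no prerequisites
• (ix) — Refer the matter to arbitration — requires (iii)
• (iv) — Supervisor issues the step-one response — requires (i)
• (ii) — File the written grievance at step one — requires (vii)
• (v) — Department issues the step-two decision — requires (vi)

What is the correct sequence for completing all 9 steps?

(iii) has no prerequisites → (iii) first.
(ix) is the only step now ready → (ix).
Next only (viii) has its prerequisites met → (viii).
(vii) needed (viii), now all done → (vii).
(ii) needed (vii), now all done → (ii).
(i) is the only step now ready → (i).
That leaves (iv) as the only ready step → (iv).
(vi) needed (iv), now all done → (vi).
(v) needed (vi), now all done → (v).

(iii), (ix), (viii), (vii), (ii), (i), (iv), (vi), (v)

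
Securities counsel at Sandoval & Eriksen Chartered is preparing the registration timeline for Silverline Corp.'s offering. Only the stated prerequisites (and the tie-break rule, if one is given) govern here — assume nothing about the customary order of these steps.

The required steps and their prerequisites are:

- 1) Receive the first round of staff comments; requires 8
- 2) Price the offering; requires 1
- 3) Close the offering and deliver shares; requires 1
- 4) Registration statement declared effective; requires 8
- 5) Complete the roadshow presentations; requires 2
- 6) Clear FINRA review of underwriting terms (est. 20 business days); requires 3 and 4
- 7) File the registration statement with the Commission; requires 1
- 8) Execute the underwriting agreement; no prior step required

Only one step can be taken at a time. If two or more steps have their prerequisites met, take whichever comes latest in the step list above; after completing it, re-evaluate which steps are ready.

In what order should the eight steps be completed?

8, 4, 1, 7, 3, 6, 2, 5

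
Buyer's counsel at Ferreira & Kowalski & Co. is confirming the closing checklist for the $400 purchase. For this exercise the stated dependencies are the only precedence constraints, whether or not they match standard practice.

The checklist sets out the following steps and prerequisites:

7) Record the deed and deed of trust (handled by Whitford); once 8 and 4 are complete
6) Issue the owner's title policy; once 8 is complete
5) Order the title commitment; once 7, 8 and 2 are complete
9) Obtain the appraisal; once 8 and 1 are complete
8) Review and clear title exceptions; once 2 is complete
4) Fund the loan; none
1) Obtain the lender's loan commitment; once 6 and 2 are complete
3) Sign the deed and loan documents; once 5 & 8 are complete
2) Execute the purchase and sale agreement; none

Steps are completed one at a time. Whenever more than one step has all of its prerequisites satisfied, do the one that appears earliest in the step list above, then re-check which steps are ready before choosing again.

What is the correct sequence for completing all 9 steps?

4 2 8 7 6 5 1 9 3

4 and 2 have no prerequisites; 4 is listed earlier, so 4 is first.
2 is the only step now ready → 2.
8 is the only step now ready → 8.
7 and 6 are both available; 7 is listed earlier → 7.
6 and 5 are both available; 6 is listed earlier → 6.
Now 5 and 1 have their prerequisites met. 5 is listed earlier, so 5 next.
3 now also ready, so the ready set is {1, 3}; 1 is listed earlier → 1.
9 now also ready, so the ready set is {9, 3}; 9 is listed earlier → 9.
3 needed 5 and 8, now all done → 3.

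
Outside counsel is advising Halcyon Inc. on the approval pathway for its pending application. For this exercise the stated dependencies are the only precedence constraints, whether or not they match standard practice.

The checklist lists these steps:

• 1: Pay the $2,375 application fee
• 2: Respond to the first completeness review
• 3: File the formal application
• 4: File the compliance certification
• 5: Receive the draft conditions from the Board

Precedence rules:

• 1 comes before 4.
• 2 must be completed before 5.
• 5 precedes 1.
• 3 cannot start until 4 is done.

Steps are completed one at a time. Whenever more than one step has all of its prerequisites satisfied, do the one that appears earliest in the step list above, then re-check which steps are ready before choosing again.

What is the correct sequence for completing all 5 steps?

2 has no prerequisites → 2 first.
5 is the only step now ready → 5.
1 needed 5, now all done → 1.
4 needed 1, now all done → 4.
That leaves 3 as the only ready step → 3.

2, 5, 1, 4, 3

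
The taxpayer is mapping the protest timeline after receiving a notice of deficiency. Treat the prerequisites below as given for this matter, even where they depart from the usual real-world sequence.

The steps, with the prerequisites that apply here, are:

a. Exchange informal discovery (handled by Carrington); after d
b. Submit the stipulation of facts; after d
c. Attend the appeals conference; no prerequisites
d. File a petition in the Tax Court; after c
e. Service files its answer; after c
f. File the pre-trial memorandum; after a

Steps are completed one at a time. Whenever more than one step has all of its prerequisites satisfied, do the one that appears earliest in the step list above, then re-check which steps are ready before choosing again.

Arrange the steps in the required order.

c → d → a → b → e → f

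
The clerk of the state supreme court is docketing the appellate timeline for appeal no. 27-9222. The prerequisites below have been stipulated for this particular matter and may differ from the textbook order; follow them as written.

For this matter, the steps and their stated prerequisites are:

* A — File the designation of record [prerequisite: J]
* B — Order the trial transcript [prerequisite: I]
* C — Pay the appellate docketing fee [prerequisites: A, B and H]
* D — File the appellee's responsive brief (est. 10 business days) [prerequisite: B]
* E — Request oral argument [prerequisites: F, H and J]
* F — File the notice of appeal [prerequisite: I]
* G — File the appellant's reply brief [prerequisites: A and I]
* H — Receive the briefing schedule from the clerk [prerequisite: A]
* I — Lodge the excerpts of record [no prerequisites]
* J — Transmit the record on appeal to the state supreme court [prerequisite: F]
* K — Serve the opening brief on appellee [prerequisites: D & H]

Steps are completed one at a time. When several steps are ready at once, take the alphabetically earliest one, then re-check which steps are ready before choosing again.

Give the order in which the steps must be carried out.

I → B → D → F → J → A → G → H → C → E → K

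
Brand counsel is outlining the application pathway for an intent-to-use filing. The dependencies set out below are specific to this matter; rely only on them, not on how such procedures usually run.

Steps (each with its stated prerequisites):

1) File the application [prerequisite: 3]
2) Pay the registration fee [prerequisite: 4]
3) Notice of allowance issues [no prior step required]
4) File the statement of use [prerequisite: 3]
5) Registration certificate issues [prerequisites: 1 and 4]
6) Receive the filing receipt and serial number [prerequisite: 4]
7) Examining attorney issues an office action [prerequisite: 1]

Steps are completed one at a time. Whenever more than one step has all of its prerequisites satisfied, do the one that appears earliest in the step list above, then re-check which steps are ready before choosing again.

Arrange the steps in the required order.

3, 1, 4, 2, 5, 6, 7

Only 3 has no prerequisites, so it is first.
1 and 4 are both available; 1 is listed earlier → 1.
Now 4 and 7 have their prerequisites met. 4 is listed earlier, so 4 next.
Ready: 2, 5, 6 and 7. 2 is listed earlier → 2.
Ready: 5, 6 and 7. 5 is listed earlier → 5.
6 and 7 are both available; 6 is listed earlier → 6.
7 needed 1, now all done → 7.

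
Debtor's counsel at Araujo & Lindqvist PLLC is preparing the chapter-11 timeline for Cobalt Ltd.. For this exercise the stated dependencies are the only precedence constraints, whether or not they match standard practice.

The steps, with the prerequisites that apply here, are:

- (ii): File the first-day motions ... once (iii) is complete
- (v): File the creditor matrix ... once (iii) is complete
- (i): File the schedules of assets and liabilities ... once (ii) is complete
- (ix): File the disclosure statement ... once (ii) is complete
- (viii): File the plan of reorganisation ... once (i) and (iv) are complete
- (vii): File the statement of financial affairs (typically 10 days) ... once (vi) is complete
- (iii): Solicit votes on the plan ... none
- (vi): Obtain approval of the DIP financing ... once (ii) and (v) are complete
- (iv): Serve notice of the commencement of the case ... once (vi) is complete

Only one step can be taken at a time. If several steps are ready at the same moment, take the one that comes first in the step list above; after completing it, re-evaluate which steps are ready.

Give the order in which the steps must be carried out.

Only (iii) has no prerequisites, so it is first.
Now (ii) and (v) have their prerequisites met. (ii) is listed earlier, so (ii) next.
Ready: (v), (i) and (ix). (v) is listed earlier → (v).
(vi) now also ready, so the ready set is {(i), (ix), (vi)}; (i) is listed earlier → (i).
(ix) and (vi) are both available; (ix) is listed earlier → (ix).
(vi) is the only step now ready → (vi).
Now (vii) and (iv) have their prerequisites met. (vii) is listed earlier, so (vii) next.
That leaves (iv) as the only ready step → (iv).
(viii) is the only step now ready → (viii).

(iii), (ii), (v), (i), (ix), (vi), (vii), (iv), (viii)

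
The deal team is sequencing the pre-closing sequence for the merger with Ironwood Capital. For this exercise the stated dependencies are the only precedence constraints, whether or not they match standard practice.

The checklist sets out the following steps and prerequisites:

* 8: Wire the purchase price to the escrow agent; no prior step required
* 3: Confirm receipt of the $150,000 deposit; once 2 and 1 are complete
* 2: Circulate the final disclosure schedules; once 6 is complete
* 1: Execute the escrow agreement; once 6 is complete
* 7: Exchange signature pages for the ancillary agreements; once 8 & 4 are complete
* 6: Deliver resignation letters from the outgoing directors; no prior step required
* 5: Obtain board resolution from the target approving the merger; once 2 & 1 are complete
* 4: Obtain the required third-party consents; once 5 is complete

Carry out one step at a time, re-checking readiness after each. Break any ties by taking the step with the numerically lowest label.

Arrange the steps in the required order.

6 and 8 have no prerequisites; 6 has the earlier label, so 6 is first.
Ready: 1, 2 and 8. 1 has the earlier label → 1.
Ready: 2 and 8. 2 has the earlier label → 2.
Ready: 3, 5 and 8. 3 has the earlier label → 3.
Now 5 and 8 have their prerequisites met. 5 has the earlier label, so 5 next.
Ready: 4 and 8. 4 has the earlier label → 4.
That leaves 8 as the only ready step → 8.
7 is the only step now ready → 7.

6 → 1 → 2 → 3 → 5 → 4 → 8 → 7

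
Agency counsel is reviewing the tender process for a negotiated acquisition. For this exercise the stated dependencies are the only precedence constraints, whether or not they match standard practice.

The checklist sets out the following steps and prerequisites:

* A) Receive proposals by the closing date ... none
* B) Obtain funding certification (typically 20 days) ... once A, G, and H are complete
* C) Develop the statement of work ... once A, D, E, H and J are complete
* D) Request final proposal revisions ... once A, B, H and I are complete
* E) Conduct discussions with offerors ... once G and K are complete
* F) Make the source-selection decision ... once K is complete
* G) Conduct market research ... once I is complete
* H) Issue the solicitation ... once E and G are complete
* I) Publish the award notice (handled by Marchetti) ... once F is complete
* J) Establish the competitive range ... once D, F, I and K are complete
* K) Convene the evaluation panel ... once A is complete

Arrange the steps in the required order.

A has no prerequisites → A first.
Next only K has its prerequisites met → K.
Next only F has its prerequisites met → F.
I is the only step now ready → I.
G needed I, now all done → G.
E needed G and K, now all done → E.
H is the only step now ready → H.
B is the only step now ready → B.
Next only D has its prerequisites met → D.
J needed D, F, I and K, now all done → J.
Next only C has its prerequisites met → C.

A K F I G E H B D J C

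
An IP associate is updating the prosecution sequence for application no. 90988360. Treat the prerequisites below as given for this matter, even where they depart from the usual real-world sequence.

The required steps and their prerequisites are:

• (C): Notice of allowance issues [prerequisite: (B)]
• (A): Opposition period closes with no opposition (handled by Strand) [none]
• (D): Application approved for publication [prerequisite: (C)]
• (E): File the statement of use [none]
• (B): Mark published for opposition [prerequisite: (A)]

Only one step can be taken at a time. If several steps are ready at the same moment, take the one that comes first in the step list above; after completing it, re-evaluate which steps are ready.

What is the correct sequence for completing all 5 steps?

(A), (E), (B), (C), (D)

(A) and (E) have no prerequisites; (A) is listed earlier, so (A) is first.
Now (E) and (B) have their prerequisites met. (E) is listed earlier, so (E) next.
That leaves (B) as the only ready step → (B).
That leaves (C) as the only ready step → (C).
(D) is the only step now ready → (D).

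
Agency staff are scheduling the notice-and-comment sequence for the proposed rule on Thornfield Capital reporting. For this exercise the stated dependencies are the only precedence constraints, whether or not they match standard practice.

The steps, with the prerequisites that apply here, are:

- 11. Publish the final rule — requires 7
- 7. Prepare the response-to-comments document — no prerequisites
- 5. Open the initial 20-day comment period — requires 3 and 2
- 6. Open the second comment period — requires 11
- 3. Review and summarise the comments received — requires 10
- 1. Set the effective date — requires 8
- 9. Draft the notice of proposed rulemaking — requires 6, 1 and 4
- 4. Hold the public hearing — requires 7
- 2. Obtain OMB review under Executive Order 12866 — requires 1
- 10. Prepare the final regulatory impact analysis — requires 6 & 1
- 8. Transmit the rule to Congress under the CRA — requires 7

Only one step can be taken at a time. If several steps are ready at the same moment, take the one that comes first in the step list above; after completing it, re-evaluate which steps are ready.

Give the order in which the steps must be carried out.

7 → 11 → 6 → 4 → 8 → 1 → 9 → 2 → 10 → 3 → 5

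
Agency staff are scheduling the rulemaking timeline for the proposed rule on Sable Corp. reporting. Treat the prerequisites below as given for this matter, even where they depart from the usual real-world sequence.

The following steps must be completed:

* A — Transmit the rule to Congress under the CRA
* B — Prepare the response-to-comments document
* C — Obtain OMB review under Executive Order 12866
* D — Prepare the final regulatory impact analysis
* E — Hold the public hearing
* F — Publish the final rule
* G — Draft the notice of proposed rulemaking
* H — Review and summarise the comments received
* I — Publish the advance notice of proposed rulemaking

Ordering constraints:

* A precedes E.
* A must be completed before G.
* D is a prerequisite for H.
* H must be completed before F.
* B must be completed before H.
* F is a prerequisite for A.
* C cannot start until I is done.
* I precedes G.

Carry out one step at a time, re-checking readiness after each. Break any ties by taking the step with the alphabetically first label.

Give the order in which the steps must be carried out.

Nothing is required for B, D and I. B has the earlier label → B first.
Ready: D and I. D has the earlier label → D.
H now also ready, so the ready set is {H, I}; H has the earlier label → H.
F now also ready, so the ready set is {F, I}; F has the earlier label → F.
A and I are both available; A has the earlier label → A.
E and I are both available; E has the earlier label → E.
That leaves I as the only ready step → I.
C and G are both available; C has the earlier label → C.
G needed A and I, now all done → G.

B → D → H → F → A → E → I → C → G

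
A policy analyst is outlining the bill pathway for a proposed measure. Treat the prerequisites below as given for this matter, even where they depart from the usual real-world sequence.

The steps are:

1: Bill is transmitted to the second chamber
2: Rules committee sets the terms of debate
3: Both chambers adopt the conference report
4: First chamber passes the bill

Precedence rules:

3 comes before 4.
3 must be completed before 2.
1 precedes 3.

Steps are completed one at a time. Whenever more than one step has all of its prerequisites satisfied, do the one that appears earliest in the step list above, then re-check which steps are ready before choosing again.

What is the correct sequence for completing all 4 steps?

1 3 2 4

1 is the only step with nothing outstanding, so it goes first.
That leaves 3 as the only ready step → 3.
Now 2 and 4 have their prerequisites met. 2 is listed earlier, so 2 next.
4 needed 3, now all done → 4.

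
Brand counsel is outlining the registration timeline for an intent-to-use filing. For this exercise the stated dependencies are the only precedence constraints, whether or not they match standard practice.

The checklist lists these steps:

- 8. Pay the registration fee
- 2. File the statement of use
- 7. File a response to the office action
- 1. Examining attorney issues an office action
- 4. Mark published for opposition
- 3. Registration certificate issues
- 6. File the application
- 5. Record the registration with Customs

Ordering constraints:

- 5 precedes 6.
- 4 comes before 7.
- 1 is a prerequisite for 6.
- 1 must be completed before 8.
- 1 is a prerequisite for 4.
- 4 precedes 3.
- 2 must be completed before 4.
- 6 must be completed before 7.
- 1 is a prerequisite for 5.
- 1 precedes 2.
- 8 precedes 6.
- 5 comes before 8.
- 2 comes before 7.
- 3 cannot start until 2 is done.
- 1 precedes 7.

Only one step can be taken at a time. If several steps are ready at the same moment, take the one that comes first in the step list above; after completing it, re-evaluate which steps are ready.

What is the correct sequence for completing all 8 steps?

1 is the only step with nothing outstanding, so it goes first.
2 and 5 are both available; 2 is listed earlier → 2.
4 and 5 are both available; 4 is listed earlier → 4.
Now 3 and 5 have their prerequisites met. 3 is listed earlier, so 3 next.
5 is the only step now ready → 5.
That leaves 8 as the only ready step → 8.
6 needed 8, 1 and 5, now all done → 6.
That leaves 7 as the only ready step → 7.

1, 2, 4, 3, 5, 8, 6, 7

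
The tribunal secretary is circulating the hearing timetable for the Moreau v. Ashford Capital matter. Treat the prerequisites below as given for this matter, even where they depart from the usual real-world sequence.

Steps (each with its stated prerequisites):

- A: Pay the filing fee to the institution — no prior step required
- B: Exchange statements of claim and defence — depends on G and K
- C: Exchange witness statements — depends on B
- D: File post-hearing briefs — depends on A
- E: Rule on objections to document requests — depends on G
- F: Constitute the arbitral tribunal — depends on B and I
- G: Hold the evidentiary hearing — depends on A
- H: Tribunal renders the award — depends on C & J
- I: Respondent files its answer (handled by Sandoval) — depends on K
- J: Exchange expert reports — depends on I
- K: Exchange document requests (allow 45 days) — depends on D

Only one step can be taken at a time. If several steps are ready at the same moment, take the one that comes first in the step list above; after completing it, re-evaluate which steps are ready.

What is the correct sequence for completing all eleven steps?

Only A has no prerequisites, so it is first.
D and G are both available; D is listed earlier → D.
G and K are both available; G is listed earlier → G.
Ready: E and K. E is listed earlier → E.
That leaves K as the only ready step → K.
B and I are both available; B is listed earlier → B.
C now also ready, so the ready set is {C, I}; C is listed earlier → C.
I needed K, now all done → I.
Now F and J have their prerequisites met. F is listed earlier, so F next.
J is the only step now ready → J.
H needed C and J, now all done → H.

A, D, G, E, K, B, C, I, F, J, H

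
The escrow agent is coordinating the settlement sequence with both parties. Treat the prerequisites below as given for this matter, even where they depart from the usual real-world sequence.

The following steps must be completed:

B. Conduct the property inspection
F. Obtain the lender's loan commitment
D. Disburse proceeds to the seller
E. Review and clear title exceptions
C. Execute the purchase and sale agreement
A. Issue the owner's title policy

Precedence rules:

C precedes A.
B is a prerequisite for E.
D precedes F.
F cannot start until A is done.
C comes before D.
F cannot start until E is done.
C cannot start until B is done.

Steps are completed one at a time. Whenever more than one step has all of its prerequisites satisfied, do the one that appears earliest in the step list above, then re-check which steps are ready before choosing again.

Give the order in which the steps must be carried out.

B E C D A F

Only B has no prerequisites, so it is first.
Now E and C have their prerequisites met. E is listed earlier, so E next.
Next only C has its prerequisites met → C.
Now D and A have their prerequisites met. D is listed earlier, so D next.
A needed C, now all done → A.
F needed D, E and A, now all done → F.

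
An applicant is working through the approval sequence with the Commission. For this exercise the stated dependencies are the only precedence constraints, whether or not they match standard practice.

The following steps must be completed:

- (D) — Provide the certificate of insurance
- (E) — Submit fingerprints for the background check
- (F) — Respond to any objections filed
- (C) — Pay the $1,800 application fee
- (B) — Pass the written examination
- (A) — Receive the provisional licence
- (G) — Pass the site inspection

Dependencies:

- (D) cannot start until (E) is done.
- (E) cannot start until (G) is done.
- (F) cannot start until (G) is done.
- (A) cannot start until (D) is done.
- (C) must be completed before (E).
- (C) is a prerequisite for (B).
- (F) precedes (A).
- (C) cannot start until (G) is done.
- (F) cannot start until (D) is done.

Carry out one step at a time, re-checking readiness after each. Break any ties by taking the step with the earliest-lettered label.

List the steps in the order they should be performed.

(G), (C), (B), (E), (D), (F), (A)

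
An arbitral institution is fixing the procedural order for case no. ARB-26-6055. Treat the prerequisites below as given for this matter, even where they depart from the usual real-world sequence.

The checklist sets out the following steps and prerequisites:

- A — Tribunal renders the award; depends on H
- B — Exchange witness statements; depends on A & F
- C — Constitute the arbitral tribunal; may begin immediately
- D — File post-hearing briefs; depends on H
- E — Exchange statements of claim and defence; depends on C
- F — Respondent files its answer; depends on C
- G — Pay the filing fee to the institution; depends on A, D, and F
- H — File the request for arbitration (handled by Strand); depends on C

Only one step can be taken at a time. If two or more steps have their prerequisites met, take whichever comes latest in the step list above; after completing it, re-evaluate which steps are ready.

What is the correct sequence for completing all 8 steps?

C, H, F, E, D, A, G, B

C is the only step with nothing outstanding, so it goes first.
Now H, F and E have their prerequisites met. H is listed later, so H next.
D and A now also ready, so the ready set is {F, E, D, A}; F is listed later → F.
Now E, D and A have their prerequisites met. E is listed later, so E next.
Ready: D and A. D is listed later → D.
That leaves A as the only ready step → A.
G and B are both available; G is listed later → G.
B needed F and A, now all done → B.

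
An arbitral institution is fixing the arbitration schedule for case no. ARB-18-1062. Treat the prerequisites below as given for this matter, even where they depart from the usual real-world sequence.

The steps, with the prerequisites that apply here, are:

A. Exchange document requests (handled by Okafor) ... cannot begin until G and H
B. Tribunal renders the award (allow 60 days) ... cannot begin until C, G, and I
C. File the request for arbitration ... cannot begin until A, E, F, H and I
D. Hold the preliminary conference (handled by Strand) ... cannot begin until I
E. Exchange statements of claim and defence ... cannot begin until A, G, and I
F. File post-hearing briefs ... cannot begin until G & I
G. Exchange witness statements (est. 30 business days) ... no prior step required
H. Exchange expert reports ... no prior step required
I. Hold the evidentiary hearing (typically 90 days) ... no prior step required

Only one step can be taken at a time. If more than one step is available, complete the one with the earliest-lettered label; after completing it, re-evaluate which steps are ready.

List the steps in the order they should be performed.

G, H, A, I, D, E, F, C, B

G, H and I have no prerequisites; G has the earlier label, so G is first.
Now H and I have their prerequisites met. H has the earlier label, so H next.
A now also ready, so the ready set is {A, I}; A has the earlier label → A.
Next only I has its prerequisites met → I.
Ready: D, E and F. D has the earlier label → D.
E and F are both available; E has the earlier label → E.
F is the only step now ready → F.
Next only C has its prerequisites met → C.
B needed C, G and I, now all done → B.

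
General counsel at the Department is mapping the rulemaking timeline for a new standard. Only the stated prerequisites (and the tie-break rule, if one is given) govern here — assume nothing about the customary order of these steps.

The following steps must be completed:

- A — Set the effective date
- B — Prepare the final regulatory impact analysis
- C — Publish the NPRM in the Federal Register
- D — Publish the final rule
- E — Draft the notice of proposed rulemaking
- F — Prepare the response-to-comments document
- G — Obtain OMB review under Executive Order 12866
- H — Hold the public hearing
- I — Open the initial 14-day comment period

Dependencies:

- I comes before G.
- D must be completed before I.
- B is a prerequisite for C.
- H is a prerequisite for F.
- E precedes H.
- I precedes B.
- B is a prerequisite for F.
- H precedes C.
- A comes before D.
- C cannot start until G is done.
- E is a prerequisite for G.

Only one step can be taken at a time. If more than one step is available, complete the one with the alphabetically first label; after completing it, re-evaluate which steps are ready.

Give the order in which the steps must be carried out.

A → D → E → H → I → B → F → G → C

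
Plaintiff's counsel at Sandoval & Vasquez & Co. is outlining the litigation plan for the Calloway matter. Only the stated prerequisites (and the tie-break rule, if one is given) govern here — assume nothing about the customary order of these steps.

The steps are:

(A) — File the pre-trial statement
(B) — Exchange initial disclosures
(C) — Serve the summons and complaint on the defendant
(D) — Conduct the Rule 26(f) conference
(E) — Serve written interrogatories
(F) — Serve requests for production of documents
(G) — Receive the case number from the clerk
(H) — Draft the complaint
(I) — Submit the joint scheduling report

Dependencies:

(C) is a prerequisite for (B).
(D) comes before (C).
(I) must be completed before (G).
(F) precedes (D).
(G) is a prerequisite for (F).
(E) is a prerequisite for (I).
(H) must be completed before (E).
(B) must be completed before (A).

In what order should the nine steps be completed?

(H) has no prerequisites → (H) first.
That leaves (E) as the only ready step → (E).
(I) needed (E), now all done → (I).
(G) needed (I), now all done → (G).
(F) needed (G), now all done → (F).
(D) needed (F), now all done → (D).
(C) needed (D), now all done → (C).
(B) is the only step now ready → (B).
(A) is the only step now ready → (A).

(H), (E), (I), (G), (F), (D), (C), (B), (A)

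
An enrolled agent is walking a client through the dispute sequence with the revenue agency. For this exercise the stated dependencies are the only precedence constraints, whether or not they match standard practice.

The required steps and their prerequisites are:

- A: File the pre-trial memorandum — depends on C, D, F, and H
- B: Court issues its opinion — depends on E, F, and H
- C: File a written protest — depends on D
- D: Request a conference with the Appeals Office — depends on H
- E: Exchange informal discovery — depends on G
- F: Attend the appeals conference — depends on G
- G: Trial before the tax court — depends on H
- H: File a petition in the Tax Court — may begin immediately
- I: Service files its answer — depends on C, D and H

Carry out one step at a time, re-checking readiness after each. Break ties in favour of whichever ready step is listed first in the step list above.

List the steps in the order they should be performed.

H → D → C → G → E → F → A → B → I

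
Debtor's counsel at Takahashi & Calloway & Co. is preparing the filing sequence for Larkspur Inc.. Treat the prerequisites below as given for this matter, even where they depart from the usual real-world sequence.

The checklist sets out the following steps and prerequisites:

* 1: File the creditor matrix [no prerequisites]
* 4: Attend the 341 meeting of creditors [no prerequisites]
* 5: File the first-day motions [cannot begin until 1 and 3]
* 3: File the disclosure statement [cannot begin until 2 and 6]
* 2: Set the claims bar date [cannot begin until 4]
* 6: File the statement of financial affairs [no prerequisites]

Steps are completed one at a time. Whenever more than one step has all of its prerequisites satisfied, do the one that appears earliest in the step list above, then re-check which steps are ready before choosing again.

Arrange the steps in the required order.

Nothing is required for 1, 4 and 6. 1 is listed earlier → 1 first.
4 and 6 are both available; 4 is listed earlier → 4.
2 and 6 are both available; 2 is listed earlier → 2.
That leaves 6 as the only ready step → 6.
3 is the only step now ready → 3.
5 needed 1 and 3, now all done → 5.

1 4 2 6 3 5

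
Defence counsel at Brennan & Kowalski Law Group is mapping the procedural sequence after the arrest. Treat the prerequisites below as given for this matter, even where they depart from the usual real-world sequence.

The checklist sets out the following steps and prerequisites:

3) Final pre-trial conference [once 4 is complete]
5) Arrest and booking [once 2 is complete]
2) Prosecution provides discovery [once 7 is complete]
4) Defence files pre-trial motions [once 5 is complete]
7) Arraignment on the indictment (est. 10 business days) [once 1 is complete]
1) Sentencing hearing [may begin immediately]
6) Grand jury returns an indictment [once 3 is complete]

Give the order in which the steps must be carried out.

1 is the only step with nothing outstanding, so it goes first.
7 is the only step now ready → 7.
2 needed 7, now all done → 2.
5 is the only step now ready → 5.
Next only 4 has its prerequisites met → 4.
3 needed 4, now all done → 3.
6 needed 3, now all done → 6.

1 → 7 → 2 → 5 → 4 → 3 → 6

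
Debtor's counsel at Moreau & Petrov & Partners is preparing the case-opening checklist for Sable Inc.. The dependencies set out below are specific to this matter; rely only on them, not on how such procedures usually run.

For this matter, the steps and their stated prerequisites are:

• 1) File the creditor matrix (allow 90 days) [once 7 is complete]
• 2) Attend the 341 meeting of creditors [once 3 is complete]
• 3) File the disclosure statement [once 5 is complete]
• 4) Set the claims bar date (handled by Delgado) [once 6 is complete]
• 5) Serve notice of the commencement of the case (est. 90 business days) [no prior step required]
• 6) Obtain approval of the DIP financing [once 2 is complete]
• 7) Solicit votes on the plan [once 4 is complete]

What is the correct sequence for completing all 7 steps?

5, 3, 2, 6, 4, 7, 1

5 is the only step with nothing outstanding, so it goes first.
Next only 3 has its prerequisites met → 3.
2 is the only step now ready → 2.
6 is the only step now ready → 6.
4 needed 6, now all done → 4.
7 needed 4, now all done → 7.
That leaves 1 as the only ready step → 1.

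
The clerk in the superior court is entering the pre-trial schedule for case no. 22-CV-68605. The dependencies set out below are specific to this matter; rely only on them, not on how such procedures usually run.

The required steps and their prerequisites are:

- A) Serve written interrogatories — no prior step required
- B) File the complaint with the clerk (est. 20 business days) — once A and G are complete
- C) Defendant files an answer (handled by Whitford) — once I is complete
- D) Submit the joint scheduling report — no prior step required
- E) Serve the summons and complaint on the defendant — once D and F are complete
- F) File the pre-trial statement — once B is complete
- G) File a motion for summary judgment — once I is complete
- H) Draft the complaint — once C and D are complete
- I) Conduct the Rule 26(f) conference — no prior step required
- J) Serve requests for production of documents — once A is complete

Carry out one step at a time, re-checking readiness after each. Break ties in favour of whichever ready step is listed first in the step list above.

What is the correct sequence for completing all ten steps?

A, D, I, C, G, B, F, E, H, J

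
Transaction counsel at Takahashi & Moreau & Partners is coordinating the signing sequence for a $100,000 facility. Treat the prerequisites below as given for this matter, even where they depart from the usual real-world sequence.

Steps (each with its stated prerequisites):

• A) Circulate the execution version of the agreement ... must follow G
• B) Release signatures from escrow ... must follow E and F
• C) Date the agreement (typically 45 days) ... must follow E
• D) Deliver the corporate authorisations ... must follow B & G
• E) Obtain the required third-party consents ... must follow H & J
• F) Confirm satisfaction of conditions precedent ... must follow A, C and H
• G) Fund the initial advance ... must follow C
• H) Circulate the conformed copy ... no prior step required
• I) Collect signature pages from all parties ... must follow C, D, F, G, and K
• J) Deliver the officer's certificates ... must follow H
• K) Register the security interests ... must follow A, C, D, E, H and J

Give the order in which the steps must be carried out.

H has no prerequisites → H first.
J needed H, now all done → J.
Next only E has its prerequisites met → E.
C needed E, now all done → C.
That leaves G as the only ready step → G.
A needed G, now all done → A.
F needed A, C and H, now all done → F.
B needed E and F, now all done → B.
D needed B and G, now all done → D.
K is the only step now ready → K.
That leaves I as the only ready step → I.

H → J → E → C → G → A → F → B → D → K → I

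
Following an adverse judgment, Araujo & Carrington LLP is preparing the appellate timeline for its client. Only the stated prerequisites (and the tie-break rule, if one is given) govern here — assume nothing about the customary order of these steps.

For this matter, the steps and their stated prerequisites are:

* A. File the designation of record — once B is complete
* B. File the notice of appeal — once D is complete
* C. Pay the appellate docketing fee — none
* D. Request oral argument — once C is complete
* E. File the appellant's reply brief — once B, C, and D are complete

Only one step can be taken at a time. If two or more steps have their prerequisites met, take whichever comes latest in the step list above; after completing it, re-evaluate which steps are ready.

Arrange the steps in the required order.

C, D, B, E, A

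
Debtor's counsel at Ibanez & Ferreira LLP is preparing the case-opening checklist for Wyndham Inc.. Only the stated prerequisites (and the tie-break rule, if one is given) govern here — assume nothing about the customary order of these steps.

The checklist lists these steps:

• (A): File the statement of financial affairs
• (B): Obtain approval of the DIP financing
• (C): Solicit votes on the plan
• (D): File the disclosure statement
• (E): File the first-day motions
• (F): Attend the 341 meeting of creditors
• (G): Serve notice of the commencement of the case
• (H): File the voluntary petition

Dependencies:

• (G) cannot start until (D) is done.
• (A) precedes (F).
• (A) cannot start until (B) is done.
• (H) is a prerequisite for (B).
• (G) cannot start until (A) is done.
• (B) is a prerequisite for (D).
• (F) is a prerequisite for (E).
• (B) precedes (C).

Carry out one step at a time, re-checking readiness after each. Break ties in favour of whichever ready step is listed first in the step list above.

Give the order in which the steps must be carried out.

(H) (B) (A) (C) (D) (F) (E) (G)

(H) has no prerequisites → (H) first.
(B) needed (H), now all done → (B).
(A), (C) and (D) are all available; (A) is listed earlier → (A).
(F) now also ready, so the ready set is {(C), (D), (F)}; (C) is listed earlier → (C).
(D) and (F) are both available; (D) is listed earlier → (D).
(F) and (G) are both available; (F) is listed earlier → (F).
(E) now also ready, so the ready set is {(E), (G)}; (E) is listed earlier → (E).
(G) is the only step now ready → (G).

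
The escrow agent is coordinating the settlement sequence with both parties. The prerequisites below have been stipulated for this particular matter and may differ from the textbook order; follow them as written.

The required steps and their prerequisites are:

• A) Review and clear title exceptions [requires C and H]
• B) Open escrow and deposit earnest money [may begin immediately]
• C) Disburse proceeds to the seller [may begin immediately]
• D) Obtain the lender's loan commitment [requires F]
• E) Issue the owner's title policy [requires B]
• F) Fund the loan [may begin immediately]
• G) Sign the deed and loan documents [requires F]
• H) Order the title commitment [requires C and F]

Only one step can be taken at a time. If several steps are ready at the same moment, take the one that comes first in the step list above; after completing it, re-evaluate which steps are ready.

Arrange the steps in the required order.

B → C → E → F → D → G → H → A

Nothing is required for B, C and F. B is listed earlier → B first.
E now also ready, so the ready set is {C, E, F}; C is listed earlier → C.
Now E and F have their prerequisites met. E is listed earlier, so E next.
That leaves F as the only ready step → F.
D, G and H are all available; D is listed earlier → D.
Now G and H have their prerequisites met. G is listed earlier, so G next.
H needed C and F, now all done → H.
Next only A has its prerequisites met → A.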